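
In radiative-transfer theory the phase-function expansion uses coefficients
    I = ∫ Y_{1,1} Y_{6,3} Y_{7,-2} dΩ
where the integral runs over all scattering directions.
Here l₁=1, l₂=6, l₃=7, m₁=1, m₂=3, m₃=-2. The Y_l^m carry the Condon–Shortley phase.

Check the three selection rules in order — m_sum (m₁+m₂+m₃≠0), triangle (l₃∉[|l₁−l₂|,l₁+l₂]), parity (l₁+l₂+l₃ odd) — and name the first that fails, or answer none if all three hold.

Σmᵢ = 2  ✗
l₃∈[|l₁−l₂|,l₁+l₂]=[5,7], have l₃=7
Σlᵢ = 14 ⇒ even

m_sum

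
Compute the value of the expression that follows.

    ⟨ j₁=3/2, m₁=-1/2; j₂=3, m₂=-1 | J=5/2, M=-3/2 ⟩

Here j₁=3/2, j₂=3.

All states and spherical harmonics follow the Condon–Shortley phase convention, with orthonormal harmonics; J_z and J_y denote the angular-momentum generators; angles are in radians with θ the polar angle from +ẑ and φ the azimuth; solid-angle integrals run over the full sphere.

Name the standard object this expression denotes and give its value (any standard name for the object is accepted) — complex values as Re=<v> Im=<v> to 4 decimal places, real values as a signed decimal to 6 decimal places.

This is a Clebsch–Gordan (vector-coupling) coefficient.
j₁+j₂−J=2  J+j₁−j₂=1  J−j₁+j₂=4  j₁+j₂+J+1=8
(j₁±m₁, j₂±m₂, J±M) = (1,2,2,4,1,4)
P² = 576/35
sum k=1..2:
  [1] −1/6 = -1/6
  [2] +1/48 = 1/48
S = -7/48
C² = P²·S² = 7/20 ; C = -0.591608

Clebsch–Gordan coefficient, −√(7/20) ≈ -0.591608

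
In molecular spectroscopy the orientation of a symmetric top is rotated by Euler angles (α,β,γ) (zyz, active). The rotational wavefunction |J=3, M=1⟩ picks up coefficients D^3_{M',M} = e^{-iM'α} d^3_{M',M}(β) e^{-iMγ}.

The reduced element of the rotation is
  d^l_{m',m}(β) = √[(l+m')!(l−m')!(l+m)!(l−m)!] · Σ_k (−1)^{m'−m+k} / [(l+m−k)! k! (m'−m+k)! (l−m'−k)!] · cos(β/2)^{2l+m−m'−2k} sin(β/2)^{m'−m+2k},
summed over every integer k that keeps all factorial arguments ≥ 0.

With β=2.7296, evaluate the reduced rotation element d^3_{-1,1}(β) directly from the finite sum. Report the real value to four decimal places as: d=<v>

d=0.5824

d^3_{-1,1}(β=2.7296) via the finite sum:
With c≡cos(β/2)=0.204543 and s≡sin(β/2)=0.978858, N=[2·24·24·2]^{1/2}=48.000000
k∈{2,3,4} keeps every argument non-negative
  k=2: (−1)^0·48.0000/(8)·0.2045^4·0.9789^2 = +0.010063
  k=3: (−1)^1·48.0000/(6)·0.2045^2·0.9789^4 = -0.307281
  k=4: (−1)^2·48.0000/(48)·0.2045^0·0.9789^6 = +0.879665
d^3_{-1,1}(2.7296) = +0.010063 -0.307281 +0.879665 = +0.582447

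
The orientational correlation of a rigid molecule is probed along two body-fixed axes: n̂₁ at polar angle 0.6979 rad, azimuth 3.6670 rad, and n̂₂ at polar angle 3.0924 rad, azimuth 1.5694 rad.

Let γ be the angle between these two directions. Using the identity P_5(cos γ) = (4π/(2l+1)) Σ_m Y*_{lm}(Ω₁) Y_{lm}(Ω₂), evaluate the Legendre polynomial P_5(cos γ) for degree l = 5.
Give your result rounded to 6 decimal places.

0.415605

Addition theorem: P_5(cos γ) = (4π/11) Σ_m Y*_{lm}(Ω₁) Y_{lm}(Ω₂), m = −5…5:
  [-5]  conj(Y_{5,-5})(Ω₁) = +0.044275-0.025031i ; Y_{5,-5}(Ω₂) = +0.000000-0.000000i ; Δ = -0.000000-0.000000i
  [-4]  conj(Y_{5,-4})(Ω₁) = -0.097082+0.165376i ; Y_{5,-4}(Ω₂) = -0.000009-0.000000i ; Δ = +0.000001-0.000001i
  [-3]  conj(Y_{5,-3})(Ω₁) = +0.002134-0.393222i ; Y_{5,-3}(Ω₂) = -0.000001+0.000328i ; Δ = +0.000129+0.000001i
  [-2]  conj(Y_{5,-2})(Ω₁) = +0.202795+0.354203i ; Y_{5,-2}(Ω₂) = +0.008156+0.000023i ; Δ = +0.001646+0.002894i
  [-1]  conj(Y_{5,-1})(Ω₁) = -0.003295-0.001910i ; Y_{5,-1}(Ω₂) = +0.000174-0.124929i ; Δ = -0.000239+0.000411i
  [+0]  conj(Y_{5,0})(Ω₁) = -0.392651-0.000000i ; Y_{5,0}(Ω₂) = -0.918697+0.000000i ; Δ = +0.360727+0.000000i
  [+1]  conj(Y_{5,1})(Ω₁) = +0.003295-0.001910i ; Y_{5,1}(Ω₂) = -0.000174-0.124929i ; Δ = -0.000239-0.000411i
  [+2]  conj(Y_{5,2})(Ω₁) = +0.202795-0.354203i ; Y_{5,2}(Ω₂) = +0.008156-0.000023i ; Δ = +0.001646-0.002894i
  [+3]  conj(Y_{5,3})(Ω₁) = -0.002134-0.393222i ; Y_{5,3}(Ω₂) = +0.000001+0.000328i ; Δ = +0.000129-0.000001i
  [+4]  conj(Y_{5,4})(Ω₁) = -0.097082-0.165376i ; Y_{5,4}(Ω₂) = -0.000009+0.000000i ; Δ = +0.000001+0.000001i
  [+5]  conj(Y_{5,5})(Ω₁) = -0.044275-0.025031i ; Y_{5,5}(Ω₂) = -0.000000-0.000000i ; Δ = -0.000000+0.000000i
Accumulated sum +0.363801+0.000000i; after 4π/(2l+1) scaling, +0.415605+0.000000i ⇒ P_5 = 0.415605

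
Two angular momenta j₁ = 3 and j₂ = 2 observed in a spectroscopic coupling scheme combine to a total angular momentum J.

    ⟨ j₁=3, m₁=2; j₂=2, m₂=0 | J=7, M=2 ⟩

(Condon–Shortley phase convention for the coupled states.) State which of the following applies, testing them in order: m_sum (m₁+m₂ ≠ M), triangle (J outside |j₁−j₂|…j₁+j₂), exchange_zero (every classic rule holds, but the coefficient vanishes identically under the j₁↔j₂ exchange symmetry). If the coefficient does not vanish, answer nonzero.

triangle

m-sum: m₁+m₂ = 2+0 = 2, M = 2  ✓
triangle: need |j₁−j₂| ≤ J ≤ j₁+j₂, i.e. J ∈ [1, 5]; J = 7 is outside ✗ ⇒ coefficient is 0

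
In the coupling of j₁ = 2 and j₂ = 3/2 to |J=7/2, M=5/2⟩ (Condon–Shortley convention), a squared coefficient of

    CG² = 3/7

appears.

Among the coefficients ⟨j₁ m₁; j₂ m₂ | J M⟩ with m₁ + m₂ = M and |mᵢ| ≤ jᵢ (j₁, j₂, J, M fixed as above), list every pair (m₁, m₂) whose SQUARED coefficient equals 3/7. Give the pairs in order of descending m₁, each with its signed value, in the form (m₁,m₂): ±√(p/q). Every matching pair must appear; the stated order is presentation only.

Admissible pairs with m₁+m₂ = M = 5/2: (1,3/2), (2,1/2)
  (m₁,m₂)=(2,1/2): CG² = 3/7, CG = +√(3/7)   ← matches the target
  (m₁,m₂)=(1,3/2): CG² = 4/7, CG = +√(4/7)
Pairs with CG² = 3/7: (2,1/2): +√(3/7)

(2,1/2): +√(3/7)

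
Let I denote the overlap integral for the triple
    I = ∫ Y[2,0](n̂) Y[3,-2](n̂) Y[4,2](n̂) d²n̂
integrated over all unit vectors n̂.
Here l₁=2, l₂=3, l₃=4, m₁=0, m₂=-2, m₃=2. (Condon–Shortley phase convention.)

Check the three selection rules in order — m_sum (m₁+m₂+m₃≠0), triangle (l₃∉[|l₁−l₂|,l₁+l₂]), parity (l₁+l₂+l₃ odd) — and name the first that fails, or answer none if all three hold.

parity

Σmᵢ = 0  ✓
l₃∈[|l₁−l₂|,l₁+l₂]=[1,5], have l₃=4  ✓
Σlᵢ = 9 ⇒ odd  ✗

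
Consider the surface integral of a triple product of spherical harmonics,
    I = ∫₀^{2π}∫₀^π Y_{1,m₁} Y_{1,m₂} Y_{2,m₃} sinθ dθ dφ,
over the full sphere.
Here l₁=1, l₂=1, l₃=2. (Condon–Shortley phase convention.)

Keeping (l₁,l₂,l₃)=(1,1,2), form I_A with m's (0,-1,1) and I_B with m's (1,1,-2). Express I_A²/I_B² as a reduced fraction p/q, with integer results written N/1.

1/2

Shared (l₁,l₂,l₃)=(1,1,2): N and (l;000)² cancel in I_A²/I_B².
A: Δ = 0!·2!·2!/5! = 1/30; Racah Σ t=0..0: t=0:+1/2 = 1/2; ⇒ 3j(1 1 2; 0 -1 1)² = 1/10, sgn -1
B: Δ = 0!·2!·2!/5! = 1/30; Racah Σ t=0..0: t=0:+1/4 = 1/4; ⇒ 3j(1 1 2; 1 1 -2)² = 1/5, sgn +1
I_A²/I_B² = (1/10)/(1/5) = 1/2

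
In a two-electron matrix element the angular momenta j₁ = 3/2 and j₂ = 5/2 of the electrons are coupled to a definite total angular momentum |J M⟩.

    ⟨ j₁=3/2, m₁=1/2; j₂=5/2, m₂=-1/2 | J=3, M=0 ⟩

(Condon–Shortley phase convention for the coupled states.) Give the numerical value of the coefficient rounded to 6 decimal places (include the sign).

+√(1/5) = +0.447214

√[7·1!2!4!/8! · 2!1!2!3!3!3!] = √(36/5)
  +(−1)^0/∏(0,1,1,2,1,2)! = 1/4  (running 1/4)
  +(−1)^1/∏(1,0,0,1,2,3)! = -1/12  (running 1/6)
⟨..|..⟩ = √(36/5)·(1/6) = +0.447214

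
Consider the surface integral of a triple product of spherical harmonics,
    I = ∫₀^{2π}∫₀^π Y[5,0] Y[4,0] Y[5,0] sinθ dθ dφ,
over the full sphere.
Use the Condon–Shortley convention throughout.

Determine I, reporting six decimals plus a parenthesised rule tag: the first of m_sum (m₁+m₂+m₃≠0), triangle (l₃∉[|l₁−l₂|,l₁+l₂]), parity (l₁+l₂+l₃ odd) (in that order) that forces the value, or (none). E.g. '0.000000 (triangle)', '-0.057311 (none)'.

m-sum 0 ✓  L=14 even ✓  1≤5≤9 ✓
Π(2lᵢ+1) = 11×9×11 = 1089
triangle coeff Δ(5,4,5) = 1/3153150
Σ_t [0,4]: t=0:+1/69120 t=1:−1/1728 t=2:+1/576 t=3:−1/1728 t=4:+1/69120 = 7/11520
(3j)²=2/143 [(5 4 5; 0 0 0)], sign=-1
(m-triple is (0,0,0) — same symbol as above.)
⇒ 4πI² = 36/169
I = (+1)√(36/169/(4π)) = 0.13019760
No selection rule forces the value: the integral is nonzero (none).

0.130198 (none)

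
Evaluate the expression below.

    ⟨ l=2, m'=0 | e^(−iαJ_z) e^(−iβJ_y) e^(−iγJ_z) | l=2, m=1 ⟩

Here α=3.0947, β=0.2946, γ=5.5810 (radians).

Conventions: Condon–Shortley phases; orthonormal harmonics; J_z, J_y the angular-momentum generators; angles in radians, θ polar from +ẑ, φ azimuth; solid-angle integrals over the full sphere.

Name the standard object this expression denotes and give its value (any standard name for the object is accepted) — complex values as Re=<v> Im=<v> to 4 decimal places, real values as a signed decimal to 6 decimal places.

Wigner D-matrix element, Re=0.2598 Im=0.2198

This is a Wigner D-matrix element — the rotation-matrix element ⟨l m'| R(α,β,γ) |l m⟩ in the angular-momentum basis.
D^2_{0,1}(3.0947,0.2946,5.5810) = e^{-i·0·3.0947}·d^2_{0,1}(0.2946)·e^{-i·1·5.5810}. Compute d first:
Half-angle: c=0.989171, s=0.146768. N=√(2·2·6·1)=4.898979
Admissible k: 1..2 (factorial args all ≥0)
  k=1: (−1)^0·4.8990/(2)·0.9892^3·0.1468^1 = +0.347953
  k=2: (−1)^1·4.8990/(2)·0.9892^1·0.1468^3 = -0.007660
d^2_{0,1}(0.2946) = +0.347953 -0.007660 = +0.340293
Phases: e^{-i·(0)·3.0947}=+1.000000+0.000000i, e^{-i·(1)·5.5810}=+0.763433+0.645888i ⇒ D=+0.259791+0.219791i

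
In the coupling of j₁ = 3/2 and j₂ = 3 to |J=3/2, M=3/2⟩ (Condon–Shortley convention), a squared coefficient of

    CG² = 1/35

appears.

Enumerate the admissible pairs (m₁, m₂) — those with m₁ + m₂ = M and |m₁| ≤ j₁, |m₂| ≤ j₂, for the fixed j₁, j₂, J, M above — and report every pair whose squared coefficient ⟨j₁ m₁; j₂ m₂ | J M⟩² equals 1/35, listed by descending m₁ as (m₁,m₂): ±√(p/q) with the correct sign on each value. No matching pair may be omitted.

(3/2,0): +√(1/35)

Admissible pairs with m₁+m₂ = M = 3/2: (-3/2,3), (-1/2,2), (1/2,1), (3/2,0)
  (m₁,m₂)=(3/2,0): CG² = 1/35, CG = +√(1/35)   ← matches the target
  (m₁,m₂)=(1/2,1): CG² = 4/35, CG = −√(4/35)
  (m₁,m₂)=(-1/2,2): CG² = 2/7, CG = +√(2/7)
  (m₁,m₂)=(-3/2,3): CG² = 4/7, CG = −√(4/7)
Pairs with CG² = 1/35: (3/2,0): +√(1/35)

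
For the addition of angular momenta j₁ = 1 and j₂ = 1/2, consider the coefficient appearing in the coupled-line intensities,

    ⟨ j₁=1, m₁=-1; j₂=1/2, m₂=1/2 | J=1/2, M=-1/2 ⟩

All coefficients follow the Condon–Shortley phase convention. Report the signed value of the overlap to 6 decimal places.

triangle: 1!·1!·0!/3! = 1/6
(j±m)!: 0!·2!·1!·0!·0!·1! = 2
prefactor² = (2J+1)·Δ·N² = 2/3
  k=1: −1/(1!·0!·1!·0!·0!·0!) = -1
Σ = -1  ⇒  CG² = 2/3·(-1)² = 2/3
CG = −√(2/3) = -0.816497

-0.816497  (= −√(2/3))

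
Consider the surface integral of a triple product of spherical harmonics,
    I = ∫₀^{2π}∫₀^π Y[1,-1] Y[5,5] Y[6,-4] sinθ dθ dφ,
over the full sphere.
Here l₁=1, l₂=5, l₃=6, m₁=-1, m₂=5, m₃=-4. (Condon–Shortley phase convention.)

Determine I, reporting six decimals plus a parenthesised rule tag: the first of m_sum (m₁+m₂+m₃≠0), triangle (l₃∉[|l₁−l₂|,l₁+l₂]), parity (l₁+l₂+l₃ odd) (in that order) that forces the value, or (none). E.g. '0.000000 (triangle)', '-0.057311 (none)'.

0.040859 (none)

Checks pass: Σm=0; 12 even; l₃=6∈[4,6].
(2·1+1)(2·5+1)(2·6+1) = 429
Δ: 0! 2! 10! / 13! → 1/858
sum: t=0:+1/14400 = 1/14400
3j²(1 5 6; 0 0 0) = Δ·Π!·Σ² = 6/143  (sign +1)
sum: t=0:+1/7257600 = 1/7257600
3j²(1 5 6; -1 5 -4) = Δ·Π!·Σ² = 1/858  (sign +1)
combine: 4πI² = 429·6/143·1/858 = 3/143
take √, sign +1: I = 0.04085899
No selection rule forces the value: the integral is nonzero (none).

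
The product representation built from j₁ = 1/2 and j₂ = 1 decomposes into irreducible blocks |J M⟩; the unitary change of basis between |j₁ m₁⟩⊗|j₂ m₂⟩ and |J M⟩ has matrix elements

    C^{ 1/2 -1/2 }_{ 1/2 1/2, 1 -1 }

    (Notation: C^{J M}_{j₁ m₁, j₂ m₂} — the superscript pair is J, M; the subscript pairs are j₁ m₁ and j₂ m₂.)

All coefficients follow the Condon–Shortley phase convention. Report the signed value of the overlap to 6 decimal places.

+√(2/3) ≈ +0.816497

√[2·1!0!1!/3! · 1!0!0!2!0!1!] = √(2/3)
  +(−1)^0/∏(0,1,0,0,0,1)! = 1  (running 1)
⟨..|..⟩ = √(2/3)·(1) = +0.816497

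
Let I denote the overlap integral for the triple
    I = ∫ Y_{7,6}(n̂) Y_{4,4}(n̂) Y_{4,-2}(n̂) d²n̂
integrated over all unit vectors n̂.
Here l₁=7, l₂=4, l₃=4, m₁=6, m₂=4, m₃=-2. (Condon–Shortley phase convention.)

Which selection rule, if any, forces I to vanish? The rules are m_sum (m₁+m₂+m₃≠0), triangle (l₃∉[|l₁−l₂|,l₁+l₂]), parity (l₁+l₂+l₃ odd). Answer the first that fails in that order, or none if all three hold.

m_sum

m₁+m₂+m₃ = 6 + 4 − 2 = 8  ✗
triangle: |7−4|=3 ≤ l₃=4 ≤ 7+4=11
parity: l₁+l₂+l₃ = 15 is odd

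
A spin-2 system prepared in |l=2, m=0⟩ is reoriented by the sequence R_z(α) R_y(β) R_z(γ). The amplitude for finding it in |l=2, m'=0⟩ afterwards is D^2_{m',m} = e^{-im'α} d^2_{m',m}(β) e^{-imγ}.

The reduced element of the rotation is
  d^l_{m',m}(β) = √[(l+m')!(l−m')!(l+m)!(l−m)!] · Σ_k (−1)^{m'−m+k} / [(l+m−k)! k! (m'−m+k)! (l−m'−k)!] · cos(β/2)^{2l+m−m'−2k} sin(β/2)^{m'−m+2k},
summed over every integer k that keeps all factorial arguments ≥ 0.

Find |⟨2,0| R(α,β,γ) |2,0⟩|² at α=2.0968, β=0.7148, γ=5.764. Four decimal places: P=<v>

P=0.1264

Split into d^2_{0,0}(β=0.7148) × two z-phases.
Half-angle: c=0.936810, s=0.349840. N=√(2·2·2·2)=4.000000
k∈{0,1,2} keeps every argument non-negative
  k=0: (−1)^0·4.0000/(4)·0.9368^4·0.3498^0 = +0.770203
  k=1: (−1)^1·4.0000/(1)·0.9368^2·0.3498^2 = -0.429636
  k=2: (−1)^2·4.0000/(4)·0.9368^0·0.3498^4 = +0.014979
d^2_{0,0}(0.7148) = +0.770203 -0.429636 +0.014979 = +0.355546
|D^2_{0,0}|² = |d^2_{0,0}(β)|² = (+0.355546)² = 0.126413 (the z-rotation phases have unit modulus)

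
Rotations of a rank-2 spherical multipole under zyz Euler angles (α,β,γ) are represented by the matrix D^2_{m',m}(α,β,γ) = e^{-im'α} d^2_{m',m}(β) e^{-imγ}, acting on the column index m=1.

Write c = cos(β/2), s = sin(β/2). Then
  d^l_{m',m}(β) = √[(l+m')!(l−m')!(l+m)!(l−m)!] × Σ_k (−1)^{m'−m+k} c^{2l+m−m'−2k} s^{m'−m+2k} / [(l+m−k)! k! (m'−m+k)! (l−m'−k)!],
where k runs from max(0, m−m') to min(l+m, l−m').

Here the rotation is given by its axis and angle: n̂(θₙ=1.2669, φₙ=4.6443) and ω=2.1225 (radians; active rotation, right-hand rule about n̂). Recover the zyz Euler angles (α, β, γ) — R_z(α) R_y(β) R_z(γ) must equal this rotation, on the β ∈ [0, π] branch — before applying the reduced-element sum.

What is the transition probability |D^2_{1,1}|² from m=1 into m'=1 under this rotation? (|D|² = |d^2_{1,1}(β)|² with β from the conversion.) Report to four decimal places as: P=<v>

P=0.2954

Axis–angle → zyz. n̂ = (sinθₙcosφₙ, sinθₙsinφₙ, cosθₙ) = (-0.064919, -0.951967, +0.299240), ω = 2.1225.
R = I cosω + sinω [n̂]ₓ + (1−cosω) n̂n̂ᵀ gives
  R = [-0.517715, -0.160650, -0.840335; +0.349035, +0.857098, -0.378890; +0.781118, -0.489464, -0.387660]
β = atan2(√(R₁₃²+R₂₃²), R₃₃) = 1.968888; α = atan2(R₂₃, R₁₃) mod 2π = 3.565178; γ = atan2(R₃₂, −R₃₁) mod 2π = 3.701356
D^2_{1,1}(3.5652,1.9689,3.7014) = e^{-i·1·3.5652}·d^2_{1,1}(1.9689)·e^{-i·1·3.7014}. Compute d first:
Half-angle: c=0.553326, s=0.832965. N=√(6·1·6·1)=6.000000
k: max(0,(1)−(1))=0 … min(2+(1),2−(1))=1
  k=0: (−1)^0·6.0000/(6)·0.5533^4·0.8330^0 = +0.093740
  k=1: (−1)^1·6.0000/(2)·0.5533^2·0.8330^2 = -0.637290
d^2_{1,1}(1.9689) = +0.093740 -0.637290 = -0.543550
|D^2_{1,1}|² = |d^2_{1,1}(β)|² = (-0.543550)² = 0.295446 (the z-rotation phases have unit modulus)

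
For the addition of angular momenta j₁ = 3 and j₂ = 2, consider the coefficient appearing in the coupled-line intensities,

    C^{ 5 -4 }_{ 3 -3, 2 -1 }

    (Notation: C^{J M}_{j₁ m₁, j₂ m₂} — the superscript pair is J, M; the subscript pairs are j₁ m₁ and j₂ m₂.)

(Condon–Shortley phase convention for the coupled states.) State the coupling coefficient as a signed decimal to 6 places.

+0.632456  (= +√(2/5))

j₁+j₂−J=0  J+j₁−j₂=6  J−j₁+j₂=4  j₁+j₂+J+1=11
(j₁±m₁, j₂±m₂, J±M) = (0,6,1,3,1,9)
P² = 7464960
sum k=0..0:
  [0] +1/4320 = 1/4320
S = 1/4320
C² = P²·S² = 2/5 ; C = +0.632456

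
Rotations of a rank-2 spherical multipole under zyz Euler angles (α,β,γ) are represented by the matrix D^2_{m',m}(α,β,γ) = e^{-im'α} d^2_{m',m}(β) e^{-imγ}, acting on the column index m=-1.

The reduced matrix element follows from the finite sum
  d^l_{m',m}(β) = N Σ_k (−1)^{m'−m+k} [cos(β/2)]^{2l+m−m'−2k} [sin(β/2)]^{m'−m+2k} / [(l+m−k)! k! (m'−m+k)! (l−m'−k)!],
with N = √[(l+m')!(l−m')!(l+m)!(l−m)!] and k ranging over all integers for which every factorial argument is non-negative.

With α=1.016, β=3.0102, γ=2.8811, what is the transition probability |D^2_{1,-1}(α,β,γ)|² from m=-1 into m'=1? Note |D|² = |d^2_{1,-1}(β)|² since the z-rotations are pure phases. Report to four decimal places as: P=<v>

D^2_{1,-1}(1.0160,3.0102,2.8811) = e^{-i·1·1.0160}·d^2_{1,-1}(3.0102)·e^{-i·-1·2.8811}. Compute d first:
c=cos(3.010200/2)=0.065649, s=sin(3.010200/2)=0.997843; N=√[6·1·1·6]=6.000000
k: max(0,(-1)−(1))=0 … min(2+(-1),2−(1))=1
  k=0: (−1)^2·6.0000/(2)·0.0656^2·0.9978^2 = +0.012874
  k=1: (−1)^3·6.0000/(6)·0.0656^0·0.9978^4 = -0.991399
d^2_{1,-1}(3.0102) = +0.012874 -0.991399 = -0.978525
|D^2_{1,-1}|² = |d^2_{1,-1}(β)|² = (-0.978525)² = 0.957512 (the z-rotation phases have unit modulus)

P=0.9575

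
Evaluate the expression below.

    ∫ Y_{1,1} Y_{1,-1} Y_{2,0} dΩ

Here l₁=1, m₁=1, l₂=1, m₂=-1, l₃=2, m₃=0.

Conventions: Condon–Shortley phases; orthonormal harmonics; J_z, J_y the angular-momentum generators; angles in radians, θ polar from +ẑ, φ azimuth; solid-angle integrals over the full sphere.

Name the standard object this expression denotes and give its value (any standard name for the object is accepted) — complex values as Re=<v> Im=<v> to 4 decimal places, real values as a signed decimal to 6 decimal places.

Gaunt coefficient, +0.126157

This is a Gaunt coefficient — the integral of a triple product of spherical harmonics over the sphere.
m-sum 0 ✓  L=4 even ✓  0≤2≤2 ✓
Π(2lᵢ+1) = 3×3×5 = 45
triangle coeff Δ(1,1,2) = 1/30
Σ_t [0,0]: t=0:+1/1 = 1/1
(3j)²=2/15 [(1 1 2; 0 0 0)], sign=+1
Σ_t [0,0]: t=0:+1/4 = 1/4
(3j)²=1/30 [(1 1 2; 1 -1 0)], sign=+1
⇒ 4πI² = 1/5
I = (+1)√(1/5/(4π)) = 0.12615663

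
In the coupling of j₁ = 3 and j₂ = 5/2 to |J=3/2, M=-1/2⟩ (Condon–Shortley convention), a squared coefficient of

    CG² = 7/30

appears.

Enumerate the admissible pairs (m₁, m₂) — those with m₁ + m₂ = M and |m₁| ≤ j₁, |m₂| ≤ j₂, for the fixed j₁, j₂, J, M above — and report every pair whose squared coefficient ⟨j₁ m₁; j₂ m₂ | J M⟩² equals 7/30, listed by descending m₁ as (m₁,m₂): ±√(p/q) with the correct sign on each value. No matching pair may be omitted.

(1,-3/2): −√(7/30)

Admissible pairs with m₁+m₂ = M = -1/2: (-3,5/2), (-2,3/2), (-1,1/2), (0,-1/2), (1,-3/2), (2,-5/2)
  (m₁,m₂)=(2,-5/2): CG² = 5/21, CG = +√(5/21)
  (m₁,m₂)=(1,-3/2): CG² = 7/30, CG = −√(7/30)   ← matches the target
  (m₁,m₂)=(0,-1/2): CG² = 4/35, CG = +√(4/35)
  (m₁,m₂)=(-1,1/2): CG² = 1/105, CG = −√(1/105)
  (m₁,m₂)=(-2,3/2): CG² = 1/21, CG = −√(1/21)
  (m₁,m₂)=(-3,5/2): CG² = 5/14, CG = +√(5/14)
Pairs with CG² = 7/30: (1,-3/2): −√(7/30)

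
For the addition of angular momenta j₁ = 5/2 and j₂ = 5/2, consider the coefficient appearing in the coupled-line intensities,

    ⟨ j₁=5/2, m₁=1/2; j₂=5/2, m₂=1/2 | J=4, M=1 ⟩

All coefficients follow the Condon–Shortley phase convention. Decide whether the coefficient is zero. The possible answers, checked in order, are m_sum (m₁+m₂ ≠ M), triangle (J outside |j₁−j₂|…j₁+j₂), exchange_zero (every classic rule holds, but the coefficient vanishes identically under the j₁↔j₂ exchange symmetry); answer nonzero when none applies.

exchange_zero

m-sum: m₁+m₂ = 1/2+1/2 = 1, M = 1  ✓
triangle: |j₁−j₂| = 0 ≤ J = 4 ≤ j₁+j₂ = 5  ✓
exchange: j₁=j₂ and m₁=m₂, and (−1)^(j₁+j₂−J) = (−1)^1 = −1 forces ⟨j₁m₁;j₂m₂|JM⟩ = −⟨j₂m₂;j₁m₁|JM⟩ = −⟨j₁m₁;j₂m₂|JM⟩ ⇒ the coefficient vanishes identically
Racah sum check: Σ_k collapses to 0 ⇒ CG = 0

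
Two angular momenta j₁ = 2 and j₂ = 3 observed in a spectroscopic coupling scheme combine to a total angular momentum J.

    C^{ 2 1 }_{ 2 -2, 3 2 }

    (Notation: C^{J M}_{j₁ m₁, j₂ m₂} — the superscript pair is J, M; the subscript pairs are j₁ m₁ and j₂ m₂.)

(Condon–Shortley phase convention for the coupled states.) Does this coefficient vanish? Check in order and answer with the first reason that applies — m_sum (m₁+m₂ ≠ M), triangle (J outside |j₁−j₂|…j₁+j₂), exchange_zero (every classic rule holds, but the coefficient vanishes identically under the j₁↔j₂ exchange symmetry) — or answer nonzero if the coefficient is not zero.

m-sum: m₁+m₂ = -2+2 = 0, M = 1  ✗ ⇒ coefficient is 0

m_sum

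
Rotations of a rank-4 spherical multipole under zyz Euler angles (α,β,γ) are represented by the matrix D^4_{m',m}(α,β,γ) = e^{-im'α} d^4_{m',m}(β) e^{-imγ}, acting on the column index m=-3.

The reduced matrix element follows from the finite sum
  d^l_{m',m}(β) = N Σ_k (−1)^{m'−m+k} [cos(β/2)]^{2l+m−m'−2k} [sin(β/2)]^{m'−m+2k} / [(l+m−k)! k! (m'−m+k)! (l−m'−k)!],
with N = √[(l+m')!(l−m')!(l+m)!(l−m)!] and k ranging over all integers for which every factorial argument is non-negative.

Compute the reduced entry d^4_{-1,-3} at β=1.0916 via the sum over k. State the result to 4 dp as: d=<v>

d=0.3212

d^4_{-1,-3}(β=1.0916) via the finite sum:
With c≡cos(β/2)=0.854712 and s≡sin(β/2)=0.519102, N=[6·120·1·5040]^{1/2}=1904.940944
k∈{0,1} keeps every argument non-negative
  k=0: (−1)^2·1904.9409/(240)·0.8547^6·0.5191^2 = +0.833864
  k=1: (−1)^3·1904.9409/(144)·0.8547^4·0.5191^4 = -0.512637
d^4_{-1,-3}(1.0916) = +0.833864 -0.512637 = +0.321228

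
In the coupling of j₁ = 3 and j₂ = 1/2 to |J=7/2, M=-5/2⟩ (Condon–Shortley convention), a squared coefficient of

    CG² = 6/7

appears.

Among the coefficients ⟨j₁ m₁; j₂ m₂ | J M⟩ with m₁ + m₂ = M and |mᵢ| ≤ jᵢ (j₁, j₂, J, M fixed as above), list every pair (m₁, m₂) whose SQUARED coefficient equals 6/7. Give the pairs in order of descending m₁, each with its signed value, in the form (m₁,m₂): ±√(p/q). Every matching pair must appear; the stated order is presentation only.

Admissible pairs with m₁+m₂ = M = -5/2: (-3,1/2), (-2,-1/2)
  (m₁,m₂)=(-2,-1/2): CG² = 6/7, CG = +√(6/7)   ← matches the target
  (m₁,m₂)=(-3,1/2): CG² = 1/7, CG = +√(1/7)
Pairs with CG² = 6/7: (-2,-1/2): +√(6/7)

(-2,-1/2): +√(6/7)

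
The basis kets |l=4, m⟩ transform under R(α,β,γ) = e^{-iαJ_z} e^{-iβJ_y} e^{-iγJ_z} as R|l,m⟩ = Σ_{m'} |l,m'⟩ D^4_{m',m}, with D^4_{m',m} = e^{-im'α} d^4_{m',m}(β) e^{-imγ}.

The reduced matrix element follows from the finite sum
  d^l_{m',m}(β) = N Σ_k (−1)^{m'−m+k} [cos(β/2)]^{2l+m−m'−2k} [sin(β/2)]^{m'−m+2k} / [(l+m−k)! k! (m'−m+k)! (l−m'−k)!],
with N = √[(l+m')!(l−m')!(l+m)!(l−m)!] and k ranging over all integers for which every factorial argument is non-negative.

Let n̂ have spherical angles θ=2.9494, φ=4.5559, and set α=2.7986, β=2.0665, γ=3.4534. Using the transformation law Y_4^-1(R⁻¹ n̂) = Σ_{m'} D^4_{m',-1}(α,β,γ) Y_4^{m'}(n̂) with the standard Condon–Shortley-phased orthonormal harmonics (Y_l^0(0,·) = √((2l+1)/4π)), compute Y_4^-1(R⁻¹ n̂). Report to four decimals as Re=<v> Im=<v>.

Need the full column D^4_{m',-1} for m'=−4..4 at α=2.7986, β=2.0665, γ=3.4534.
cos(β/2)=0.512030, sin(β/2)=0.858968
d^4_{-4,-1}: single k=3 term ⇒ +0.166917;  D = -0.081577+0.145624i
d^4_{-3,-1}: k∈[2..3] ⇒ +0.105535 -0.495003 = -0.389468;  D = -0.293530+0.255980i
d^4_{-2,-1}: k∈[1..3] ⇒ +0.033626 -0.473166 +0.887738 = +0.448199;  D = -0.417187+0.163820i
d^4_{-1,-1}: k∈[0..3] ⇒ +0.004725 -0.199442 +1.122560 -1.053056 = -0.125213;  D = -0.125152+0.003904i
d^4_{0,-1}: k∈[0..3] ⇒ -0.035445 +0.598513 -1.684365 +0.790038 = -0.331260;  D = +0.315287+0.101624i
d^4_{1,-1}: k∈[0..3] ⇒ +0.132961 -1.122560 +1.579584 -0.296356 = +0.293628;  D = +0.232897+0.178820i
d^4_{2,-1}: k∈[0..2] ⇒ -0.315444 +1.331607 -0.749496 = +0.266668;  D = -0.144576-0.224075i
d^4_{3,-1}: k∈[0..1] ⇒ +0.495003 -0.835837 = -0.340835;  D = -0.077706-0.331858i
d^4_{4,-1}: single k=0 term ⇒ -0.469747;  D = -0.052960+0.466752i
Y_4^{m'}(θ=2.9494,φ=4.5559) and Σ D·Y over m':
  (-0.0816+0.1456i)·(+0.0005+0.0003i)  (-0.2935+0.2560i)·(-0.0039+0.0076i)  (-0.4172+0.1638i)·(-0.0667-0.0216i)  (-0.1252+0.0039i)·(+0.0518-0.3281i)  (+0.3153+0.1016i)·(+0.6968+0.0000i)  (+0.2329+0.1788i)·(-0.0518-0.3281i)  (-0.1446-0.2241i)·(-0.0667+0.0216i)  (-0.0777-0.3319i)·(+0.0039+0.0076i)  (-0.0530+0.4668i)·(+0.0005-0.0003i)
Y_4^-1(R⁻¹ n̂) = +0.308426+0.031484i

Re=0.3084 Im=0.0315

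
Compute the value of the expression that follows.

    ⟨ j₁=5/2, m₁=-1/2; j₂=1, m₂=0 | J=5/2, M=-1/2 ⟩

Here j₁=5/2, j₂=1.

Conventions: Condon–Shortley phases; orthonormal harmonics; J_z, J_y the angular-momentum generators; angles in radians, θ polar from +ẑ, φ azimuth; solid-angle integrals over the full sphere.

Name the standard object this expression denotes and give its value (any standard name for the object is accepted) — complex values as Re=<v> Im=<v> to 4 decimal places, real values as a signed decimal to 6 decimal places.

Clebsch–Gordan coefficient, −√(1/35) ≈ -0.169031

This is a Clebsch–Gordan (vector-coupling) coefficient.
√[6·1!4!1!/7! · 2!3!1!1!2!3!] = √(144/35)
  +(−1)^0/∏(0,1,3,1,1,0)! = 1/6  (running 1/6)
  +(−1)^1/∏(1,0,2,0,2,1)! = -1/4  (running -1/12)
⟨..|..⟩ = √(144/35)·(-1/12) = -0.169031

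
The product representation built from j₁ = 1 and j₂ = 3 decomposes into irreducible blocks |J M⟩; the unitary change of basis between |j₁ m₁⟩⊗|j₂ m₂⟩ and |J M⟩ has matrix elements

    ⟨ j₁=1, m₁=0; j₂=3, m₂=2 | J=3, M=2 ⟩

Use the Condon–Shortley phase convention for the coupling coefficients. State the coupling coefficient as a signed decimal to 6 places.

−√(1/3) = -0.577350

triangle: 1!×1!×5!/8! = 120/40320
(j±m)!: 1!×1!×5!×1!×5!×1! = 14400
prefactor² = (2J+1)×Δ×N² = 300
  k=0: +1/(0!×1!×1!×5!×0!×0!) = 1/120
  k=1: −1/(1!×0!×0!×4!×1!×1!) = -1/24
Σ = -1/30  ⇒  CG² = 300×(-1/30)² = 1/3
CG = −√(1/3) = -0.577350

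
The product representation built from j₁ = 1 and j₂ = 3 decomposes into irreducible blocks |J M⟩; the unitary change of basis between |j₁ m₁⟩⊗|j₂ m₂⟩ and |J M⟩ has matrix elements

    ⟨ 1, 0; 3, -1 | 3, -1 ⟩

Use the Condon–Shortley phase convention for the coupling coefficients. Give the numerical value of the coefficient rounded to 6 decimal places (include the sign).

√[7·1!1!5!/8! · 1!1!2!4!2!4!] = √(48)
  +(−1)^0/∏(0,1,1,2,0,3)! = 1/12  (running 1/12)
  +(−1)^1/∏(1,0,0,1,1,4)! = -1/24  (running 1/24)
⟨..|..⟩ = √(48)·(1/24) = +0.288675

+0.288675  (= +√(1/12))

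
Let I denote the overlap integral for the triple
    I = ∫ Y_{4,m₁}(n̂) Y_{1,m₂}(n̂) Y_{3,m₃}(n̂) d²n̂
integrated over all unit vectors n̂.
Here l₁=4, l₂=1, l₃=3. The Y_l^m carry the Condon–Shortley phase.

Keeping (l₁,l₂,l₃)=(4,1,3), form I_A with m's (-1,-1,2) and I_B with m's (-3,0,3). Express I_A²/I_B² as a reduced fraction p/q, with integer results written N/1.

Shared (l₁,l₂,l₃)=(4,1,3): N and (l;000)² cancel in I_A²/I_B².
A: Δ = 2!·6!·0!/9! = 1/252; Racah Σ t=0..0: t=0:+1/240 = 1/240; ⇒ 3j(4 1 3; -1 -1 2)² = 1/84, sgn -1
B: Δ = 2!·6!·0!/9! = 1/252; Racah Σ t=1..1: t=1:−1/720 = -1/720; ⇒ 3j(4 1 3; -3 0 3)² = 1/36, sgn -1
I_A²/I_B² = (1/84)/(1/36) = 3/7

3/7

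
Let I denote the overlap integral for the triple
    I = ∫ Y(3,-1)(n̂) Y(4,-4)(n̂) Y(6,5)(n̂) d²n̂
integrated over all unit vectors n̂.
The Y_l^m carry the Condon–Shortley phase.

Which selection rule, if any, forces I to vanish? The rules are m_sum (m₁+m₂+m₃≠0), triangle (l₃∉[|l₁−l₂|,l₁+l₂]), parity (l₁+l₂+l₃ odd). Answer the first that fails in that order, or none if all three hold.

Σmᵢ = 0  ✓
l₃∈[|l₁−l₂|,l₁+l₂]=[1,7], have l₃=6  ✓
Σlᵢ = 13 ⇒ odd  ✗

parity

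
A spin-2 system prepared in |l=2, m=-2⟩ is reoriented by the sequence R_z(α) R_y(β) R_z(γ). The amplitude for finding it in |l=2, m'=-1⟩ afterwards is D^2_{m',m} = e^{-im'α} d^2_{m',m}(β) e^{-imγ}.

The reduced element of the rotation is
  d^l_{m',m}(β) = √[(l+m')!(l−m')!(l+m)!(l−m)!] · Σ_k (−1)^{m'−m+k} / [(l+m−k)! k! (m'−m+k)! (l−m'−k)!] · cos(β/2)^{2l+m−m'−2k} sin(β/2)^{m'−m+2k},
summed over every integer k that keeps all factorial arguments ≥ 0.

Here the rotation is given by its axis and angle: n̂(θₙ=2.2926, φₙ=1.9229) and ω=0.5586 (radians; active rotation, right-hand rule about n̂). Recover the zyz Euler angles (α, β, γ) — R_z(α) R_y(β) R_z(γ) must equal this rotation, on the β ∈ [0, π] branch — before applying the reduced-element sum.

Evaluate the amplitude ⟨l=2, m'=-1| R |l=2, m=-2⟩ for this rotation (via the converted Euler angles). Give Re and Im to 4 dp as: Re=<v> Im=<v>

Re=-0.2367 Im=0.3069

Axis–angle → zyz. n̂ = (sinθₙcosφₙ, sinθₙsinφₙ, cosθₙ) = (-0.258867, +0.704564, -0.660740), ω = 0.5586.
R = I cosω + sinω [n̂]ₓ + (1−cosω) n̂n̂ᵀ gives
  R = [+0.858184, +0.322468, +0.399418; -0.377915, +0.923453, +0.066437; -0.347420, -0.207961, +0.914359]
β = atan2(√(R₁₃²+R₂₃²), R₃₃) = 0.416876; α = atan2(R₂₃, R₁₃) mod 2π = 0.164826; γ = atan2(R₃₂, −R₃₁) mod 2π = 5.743804
Split into d^2_{-1,-2}(β=0.4169) × two z-phases.
With c≡cos(β/2)=0.978355 and s≡sin(β/2)=0.206932, N=[1·6·1·24]^{1/2}=12.000000
k∈{0} keeps every argument non-negative
  k=0: (−1)^1·12.0000/(6)·0.9784^3·0.2069^1 = -0.387567
d^2_{-1,-2}(0.4169) = -0.387567
Phases: e^{-i·(-1)·0.1648}=+0.986447+0.164081i, e^{-i·(-2)·5.7438}=+0.472420-0.881374i ⇒ D=-0.236662+0.306919i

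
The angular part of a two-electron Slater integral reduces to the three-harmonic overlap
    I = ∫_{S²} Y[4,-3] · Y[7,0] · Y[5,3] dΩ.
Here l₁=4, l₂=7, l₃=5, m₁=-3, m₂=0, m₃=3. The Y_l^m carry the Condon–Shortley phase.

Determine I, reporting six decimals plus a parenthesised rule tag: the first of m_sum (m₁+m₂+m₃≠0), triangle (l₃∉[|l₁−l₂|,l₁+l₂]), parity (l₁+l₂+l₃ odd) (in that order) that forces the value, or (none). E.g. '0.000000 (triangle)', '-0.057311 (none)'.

-0.132164 (none)

m-sum 0 ✓  L=16 even ✓  3≤5≤11 ✓
Π(2lᵢ+1) = 9×15×11 = 1485
triangle coeff Δ(4,7,5) = 1/6126120
Σ_t [2,4]: t=2:+1/69120 t=3:−1/20736 t=4:+1/69120 = -1/51840
(3j)²=280/21879 [(4 7 5; 0 0 0)], sign=+1
Σ_t [5,6]: t=5:−1/345600 t=6:+1/3628800 = -19/7257600
(3j)²=2527/218790 [(4 7 5; -3 0 3)], sign=-1
⇒ 4πI² = 353780/1611753
I = (-1)√(353780/1611753/(4π)) = -0.13216378
No selection rule forces the value: the integral is nonzero (none).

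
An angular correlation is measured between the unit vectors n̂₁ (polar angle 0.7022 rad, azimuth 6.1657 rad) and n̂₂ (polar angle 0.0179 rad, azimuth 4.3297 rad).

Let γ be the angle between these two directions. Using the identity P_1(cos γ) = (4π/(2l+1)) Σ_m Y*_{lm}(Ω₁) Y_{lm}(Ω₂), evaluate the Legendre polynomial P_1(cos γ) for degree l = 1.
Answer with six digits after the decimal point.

Term-by-term m-sum for l=1 (normalisation 4π/3 = 4.188790):
  term(m=-1) = -0.00036 + 0.00133j   from Y*(Ω₁)=0.22162 - 0.02616j, Y(Ω₂)=-0.00231 + 0.00574j
  term(m=+0) = 0.18222 + 0.00000j   from Y*(Ω₁)=0.37301 + 0.00000j, Y(Ω₂)=0.48852 + 0.00000j
  term(m=+1) = -0.00036 - 0.00133j   from Y*(Ω₁)=-0.22162 - 0.02616j, Y(Ω₂)=0.00231 + 0.00574j
Accumulated sum 0.18150 + 0.00000j; after 4π/(2l+1) scaling, 0.76027 + 0.00000j ⇒ P_1 = 0.760271

0.760271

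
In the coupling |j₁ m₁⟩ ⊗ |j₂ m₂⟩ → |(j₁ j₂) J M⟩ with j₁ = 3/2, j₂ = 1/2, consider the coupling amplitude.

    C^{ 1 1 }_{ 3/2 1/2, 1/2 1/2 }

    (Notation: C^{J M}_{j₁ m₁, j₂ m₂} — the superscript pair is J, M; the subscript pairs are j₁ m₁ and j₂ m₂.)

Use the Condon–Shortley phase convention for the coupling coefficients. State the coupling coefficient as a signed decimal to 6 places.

triangle: 1!·2!·0!/4! = 2/24
(j±m)!: 2!·1!·1!·0!·2!·0! = 4
prefactor² = (2J+1)·Δ·N² = 1
  k=1: −1/(1!·0!·0!·0!·2!·0!) = -1/2
Σ = -1/2  ⇒  CG² = 1·(-1/2)² = 1/4
CG = −√(1/4) = -0.500000

-0.500000  (= −√(1/4))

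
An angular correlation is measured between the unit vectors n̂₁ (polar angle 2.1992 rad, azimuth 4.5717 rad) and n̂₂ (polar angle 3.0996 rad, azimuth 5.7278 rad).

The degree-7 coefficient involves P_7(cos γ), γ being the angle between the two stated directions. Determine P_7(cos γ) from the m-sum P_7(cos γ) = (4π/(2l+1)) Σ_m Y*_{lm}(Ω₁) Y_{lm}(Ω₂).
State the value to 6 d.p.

0.322344

Expand P_7 via completeness: Σ_{m} conj(Y_{7,m}) at Ω₁ times Y_{7,m} at Ω₂ —
  [-7]  conj(Y_{7,-7})(Ω₁) = (0.094462, 0.062698) ; Y_{7,-7}(Ω₂) = (-0.000000, -0.000000) ; Δ = (-0.000000, -0.000000)
  [-6]  conj(Y_{7,-6})(Ω₁) = (0.204804, -0.230395) ; Y_{7,-6}(Ω₂) = (0.000000, 0.000000) ; Δ = (0.000000, -0.000000)
  [-5]  conj(Y_{7,-5})(Ω₁) = (-0.287189, -0.338588) ; Y_{7,-5}(Ω₂) = (-0.000001, 0.000000) ; Δ = (0.000000, 0.000000)
  [-4]  conj(Y_{7,-4})(Ω₁) = (-0.233219, 0.147113) ; Y_{7,-4}(Ω₂) = (0.000014, -0.000018) ; Δ = (-0.000001, 0.000006)
  [-3]  conj(Y_{7,-3})(Ω₁) = (-0.065518, -0.145901) ; Y_{7,-3}(Ω₂) = (-0.000062, 0.000649) ; Δ = (0.000099, -0.000033)
  [-2]  conj(Y_{7,-2})(Ω₁) = (-0.343235, 0.099211) ; Y_{7,-2}(Ω₂) = (-0.005833, -0.011772) ; Δ = (0.003170, 0.003462)
  [-1]  conj(Y_{7,-1})(Ω₁) = (-0.001763, -0.012450) ; Y_{7,-1}(Ω₂) = (0.144090, 0.089414) ; Δ = (0.000859, -0.001952)
  [+0]  conj(Y_{7,0})(Ω₁) = (-0.353290, -0.000000) ; Y_{7,0}(Ω₂) = (-1.065740, 0.000000) ; Δ = (0.376515, 0.000000)
  [+1]  conj(Y_{7,1})(Ω₁) = (0.001763, -0.012450) ; Y_{7,1}(Ω₂) = (-0.144090, 0.089414) ; Δ = (0.000859, 0.001952)
  [+2]  conj(Y_{7,2})(Ω₁) = (-0.343235, -0.099211) ; Y_{7,2}(Ω₂) = (-0.005833, 0.011772) ; Δ = (0.003170, -0.003462)
  [+3]  conj(Y_{7,3})(Ω₁) = (0.065518, -0.145901) ; Y_{7,3}(Ω₂) = (0.000062, 0.000649) ; Δ = (0.000099, 0.000033)
  [+4]  conj(Y_{7,4})(Ω₁) = (-0.233219, -0.147113) ; Y_{7,4}(Ω₂) = (0.000014, 0.000018) ; Δ = (-0.000001, -0.000006)
  [+5]  conj(Y_{7,5})(Ω₁) = (0.287189, -0.338588) ; Y_{7,5}(Ω₂) = (0.000001, 0.000000) ; Δ = (0.000000, -0.000000)
  [+6]  conj(Y_{7,6})(Ω₁) = (0.204804, 0.230395) ; Y_{7,6}(Ω₂) = (0.000000, -0.000000) ; Δ = (0.000000, 0.000000)
  [+7]  conj(Y_{7,7})(Ω₁) = (-0.094462, 0.062698) ; Y_{7,7}(Ω₂) = (0.000000, -0.000000) ; Δ = (-0.000000, 0.000000)
Accumulated sum (0.384770, -0.000000); after 4π/(2l+1) scaling, (0.322344, -0.000000) ⇒ P_7 = 0.322344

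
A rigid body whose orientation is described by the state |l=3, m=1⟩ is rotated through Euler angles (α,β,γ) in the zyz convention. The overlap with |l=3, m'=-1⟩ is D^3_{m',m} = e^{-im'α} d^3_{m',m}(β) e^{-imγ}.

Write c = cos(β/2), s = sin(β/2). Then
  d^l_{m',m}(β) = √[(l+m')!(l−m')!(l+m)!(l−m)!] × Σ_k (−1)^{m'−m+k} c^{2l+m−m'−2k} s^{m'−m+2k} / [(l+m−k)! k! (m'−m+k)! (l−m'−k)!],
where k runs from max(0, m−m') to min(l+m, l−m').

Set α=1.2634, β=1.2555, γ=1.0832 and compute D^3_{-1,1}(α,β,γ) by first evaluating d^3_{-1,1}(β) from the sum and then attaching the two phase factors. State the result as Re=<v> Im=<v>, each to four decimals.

First d^3_{-1,1}(β=1.2555), then the phase factors e^{-i(-1)α} and e^{-i(1)γ}:
Half-angle: c=0.809351, s=0.587325. N=√(2·24·24·2)=48.000000
The bounds max(0,m−m')=2 and min(l+m,l−m')=4 give 3 terms
  k=2: (−1)^0·48.0000/(8)·0.8094^4·0.5873^2 = +0.888088
  k=3: (−1)^1·48.0000/(6)·0.8094^2·0.5873^4 = -0.623560
  k=4: (−1)^2·48.0000/(48)·0.8094^0·0.5873^6 = +0.041046
d^3_{-1,1}(1.2555) = +0.888088 -0.623560 +0.041046 = +0.305574
Attach z-rotation phases: D = e^{-i(-1)(1.2634)}·(+0.305574)·e^{-i(1)(1.0832)} = +0.300626+0.054767i

Re=0.3006 Im=0.0548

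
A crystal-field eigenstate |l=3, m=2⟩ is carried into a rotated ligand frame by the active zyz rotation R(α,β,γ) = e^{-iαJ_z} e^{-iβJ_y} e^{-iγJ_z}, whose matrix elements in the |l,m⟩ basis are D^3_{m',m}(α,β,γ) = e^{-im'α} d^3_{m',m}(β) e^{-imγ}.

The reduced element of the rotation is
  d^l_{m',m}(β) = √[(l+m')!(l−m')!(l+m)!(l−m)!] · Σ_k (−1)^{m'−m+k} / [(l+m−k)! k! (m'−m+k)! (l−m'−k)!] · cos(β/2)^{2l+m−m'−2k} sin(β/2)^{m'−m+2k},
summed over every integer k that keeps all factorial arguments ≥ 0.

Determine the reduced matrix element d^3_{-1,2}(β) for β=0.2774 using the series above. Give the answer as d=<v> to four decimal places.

d=0.0161

d^3_{-1,2}(β=0.2774) via the finite sum:
Half-angle: c=0.990397, s=0.138256. N=√(2·24·120·1)=75.894664
The bounds max(0,m−m')=3 and min(l+m,l−m')=4 give 2 terms
  k=3: (−1)^0·75.8947/(12)·0.9904^3·0.1383^3 = +0.016237
  k=4: (−1)^1·75.8947/(24)·0.9904^1·0.1383^5 = -0.000158
d^3_{-1,2}(0.2774) = +0.016237 -0.000158 = +0.016079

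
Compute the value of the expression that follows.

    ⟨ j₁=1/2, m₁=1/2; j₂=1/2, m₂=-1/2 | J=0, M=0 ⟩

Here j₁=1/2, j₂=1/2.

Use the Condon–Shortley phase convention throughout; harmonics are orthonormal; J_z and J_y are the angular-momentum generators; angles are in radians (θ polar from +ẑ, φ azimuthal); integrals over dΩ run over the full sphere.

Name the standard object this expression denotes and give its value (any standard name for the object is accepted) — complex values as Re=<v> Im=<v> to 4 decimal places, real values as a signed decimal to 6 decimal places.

This is a Clebsch–Gordan (vector-coupling) coefficient.
√[1·1!0!0!/2! · 1!0!0!1!0!0!] = √(1/2)
  +(−1)^0/∏(0,1,0,0,0,0)! = 1  (running 1)
⟨..|..⟩ = √(1/2)·(1) = +0.707107

Clebsch–Gordan coefficient, +√(1/2) ≈ +0.707107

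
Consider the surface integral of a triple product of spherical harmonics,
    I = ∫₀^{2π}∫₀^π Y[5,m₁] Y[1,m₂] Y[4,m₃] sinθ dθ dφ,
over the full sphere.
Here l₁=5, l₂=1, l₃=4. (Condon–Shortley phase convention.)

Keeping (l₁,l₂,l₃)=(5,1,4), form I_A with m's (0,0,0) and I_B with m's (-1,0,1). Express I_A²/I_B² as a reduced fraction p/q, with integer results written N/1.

25/24

Shared (l₁,l₂,l₃)=(5,1,4): N and (l;000)² cancel in I_A²/I_B².
A: Δ = 2!·8!·0!/11! = 1/495; Racah Σ t=1..1: t=1:−1/576 = -1/576; ⇒ 3j(5 1 4; 0 0 0)² = 5/99, sgn -1
B: Δ = 2!·8!·0!/11! = 1/495; Racah Σ t=1..1: t=1:−1/720 = -1/720; ⇒ 3j(5 1 4; -1 0 1)² = 8/165, sgn +1
I_A²/I_B² = (5/99)/(8/165) = 25/24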